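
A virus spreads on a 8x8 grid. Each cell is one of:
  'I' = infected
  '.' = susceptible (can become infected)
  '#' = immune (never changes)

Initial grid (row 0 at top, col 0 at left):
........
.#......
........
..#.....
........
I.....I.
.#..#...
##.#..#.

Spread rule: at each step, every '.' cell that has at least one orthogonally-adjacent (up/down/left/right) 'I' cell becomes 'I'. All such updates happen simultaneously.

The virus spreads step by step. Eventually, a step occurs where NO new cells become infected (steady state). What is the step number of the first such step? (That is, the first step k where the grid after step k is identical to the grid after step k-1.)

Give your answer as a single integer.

Step 0 (initial): 2 infected
Step 1: +7 new -> 9 infected
Step 2: +9 new -> 18 infected
Step 3: +11 new -> 29 infected
Step 4: +10 new -> 39 infected
Step 5: +7 new -> 46 infected
Step 6: +6 new -> 52 infected
Step 7: +3 new -> 55 infected
Step 8: +1 new -> 56 infected
Step 9: +0 new -> 56 infected

Answer: 9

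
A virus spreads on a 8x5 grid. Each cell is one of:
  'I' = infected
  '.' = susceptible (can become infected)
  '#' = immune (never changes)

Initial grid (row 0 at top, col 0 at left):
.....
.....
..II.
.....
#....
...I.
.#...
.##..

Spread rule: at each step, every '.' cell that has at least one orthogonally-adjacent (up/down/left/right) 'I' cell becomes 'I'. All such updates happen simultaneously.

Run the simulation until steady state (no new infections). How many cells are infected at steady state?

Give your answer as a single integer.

Step 0 (initial): 3 infected
Step 1: +10 new -> 13 infected
Step 2: +13 new -> 26 infected
Step 3: +7 new -> 33 infected
Step 4: +2 new -> 35 infected
Step 5: +1 new -> 36 infected
Step 6: +0 new -> 36 infected

Answer: 36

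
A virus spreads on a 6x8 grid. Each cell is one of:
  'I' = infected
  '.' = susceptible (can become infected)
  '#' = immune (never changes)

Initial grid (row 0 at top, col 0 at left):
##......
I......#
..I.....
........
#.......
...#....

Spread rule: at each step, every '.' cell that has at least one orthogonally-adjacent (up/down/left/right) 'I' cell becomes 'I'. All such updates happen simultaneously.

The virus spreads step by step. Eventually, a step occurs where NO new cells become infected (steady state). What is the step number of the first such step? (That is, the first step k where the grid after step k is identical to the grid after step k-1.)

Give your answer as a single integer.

Step 0 (initial): 2 infected
Step 1: +6 new -> 8 infected
Step 2: +7 new -> 15 infected
Step 3: +7 new -> 22 infected
Step 4: +6 new -> 28 infected
Step 5: +7 new -> 35 infected
Step 6: +4 new -> 39 infected
Step 7: +3 new -> 42 infected
Step 8: +1 new -> 43 infected
Step 9: +0 new -> 43 infected

Answer: 9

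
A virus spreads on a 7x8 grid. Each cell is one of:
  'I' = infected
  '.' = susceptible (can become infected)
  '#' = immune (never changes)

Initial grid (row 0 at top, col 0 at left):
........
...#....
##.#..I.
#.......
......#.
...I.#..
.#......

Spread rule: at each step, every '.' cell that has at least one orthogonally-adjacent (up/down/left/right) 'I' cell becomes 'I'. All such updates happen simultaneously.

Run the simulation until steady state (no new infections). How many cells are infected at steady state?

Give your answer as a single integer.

Step 0 (initial): 2 infected
Step 1: +8 new -> 10 infected
Step 2: +12 new -> 22 infected
Step 3: +10 new -> 32 infected
Step 4: +7 new -> 39 infected
Step 5: +4 new -> 43 infected
Step 6: +2 new -> 45 infected
Step 7: +2 new -> 47 infected
Step 8: +1 new -> 48 infected
Step 9: +0 new -> 48 infected

Answer: 48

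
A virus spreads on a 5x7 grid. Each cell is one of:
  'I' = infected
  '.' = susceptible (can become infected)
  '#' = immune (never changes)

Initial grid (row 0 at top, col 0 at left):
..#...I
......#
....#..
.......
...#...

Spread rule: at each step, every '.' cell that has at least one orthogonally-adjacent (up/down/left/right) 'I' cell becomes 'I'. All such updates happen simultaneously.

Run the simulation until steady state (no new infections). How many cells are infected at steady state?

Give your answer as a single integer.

Answer: 31

Derivation:
Step 0 (initial): 1 infected
Step 1: +1 new -> 2 infected
Step 2: +2 new -> 4 infected
Step 3: +3 new -> 7 infected
Step 4: +3 new -> 10 infected
Step 5: +5 new -> 15 infected
Step 6: +5 new -> 20 infected
Step 7: +4 new -> 24 infected
Step 8: +4 new -> 28 infected
Step 9: +2 new -> 30 infected
Step 10: +1 new -> 31 infected
Step 11: +0 new -> 31 infected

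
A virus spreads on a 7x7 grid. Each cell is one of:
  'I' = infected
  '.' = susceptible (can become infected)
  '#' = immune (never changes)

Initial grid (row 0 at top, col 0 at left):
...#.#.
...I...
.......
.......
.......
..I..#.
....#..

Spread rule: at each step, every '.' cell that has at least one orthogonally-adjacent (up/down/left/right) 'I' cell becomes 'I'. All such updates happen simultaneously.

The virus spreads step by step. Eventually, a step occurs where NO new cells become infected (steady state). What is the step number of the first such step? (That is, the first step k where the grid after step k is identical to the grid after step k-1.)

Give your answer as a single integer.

Step 0 (initial): 2 infected
Step 1: +7 new -> 9 infected
Step 2: +14 new -> 23 infected
Step 3: +10 new -> 33 infected
Step 4: +7 new -> 40 infected
Step 5: +2 new -> 42 infected
Step 6: +1 new -> 43 infected
Step 7: +1 new -> 44 infected
Step 8: +1 new -> 45 infected
Step 9: +0 new -> 45 infected

Answer: 9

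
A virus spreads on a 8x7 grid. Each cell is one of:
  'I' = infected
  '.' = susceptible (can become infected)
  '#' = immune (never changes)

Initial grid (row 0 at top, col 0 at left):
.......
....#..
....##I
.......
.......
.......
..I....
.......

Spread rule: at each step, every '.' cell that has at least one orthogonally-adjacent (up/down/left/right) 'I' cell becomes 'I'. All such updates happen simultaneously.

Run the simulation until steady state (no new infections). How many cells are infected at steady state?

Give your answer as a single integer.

Step 0 (initial): 2 infected
Step 1: +6 new -> 8 infected
Step 2: +11 new -> 19 infected
Step 3: +12 new -> 31 infected
Step 4: +9 new -> 40 infected
Step 5: +6 new -> 46 infected
Step 6: +4 new -> 50 infected
Step 7: +2 new -> 52 infected
Step 8: +1 new -> 53 infected
Step 9: +0 new -> 53 infected

Answer: 53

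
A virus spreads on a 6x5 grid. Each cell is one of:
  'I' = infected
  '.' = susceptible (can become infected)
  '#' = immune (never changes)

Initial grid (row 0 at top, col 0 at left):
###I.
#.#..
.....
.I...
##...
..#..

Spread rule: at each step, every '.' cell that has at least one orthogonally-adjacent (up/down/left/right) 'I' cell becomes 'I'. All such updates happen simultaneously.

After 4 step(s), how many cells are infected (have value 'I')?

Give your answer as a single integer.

Step 0 (initial): 2 infected
Step 1: +5 new -> 7 infected
Step 2: +7 new -> 14 infected
Step 3: +3 new -> 17 infected
Step 4: +2 new -> 19 infected

Answer: 19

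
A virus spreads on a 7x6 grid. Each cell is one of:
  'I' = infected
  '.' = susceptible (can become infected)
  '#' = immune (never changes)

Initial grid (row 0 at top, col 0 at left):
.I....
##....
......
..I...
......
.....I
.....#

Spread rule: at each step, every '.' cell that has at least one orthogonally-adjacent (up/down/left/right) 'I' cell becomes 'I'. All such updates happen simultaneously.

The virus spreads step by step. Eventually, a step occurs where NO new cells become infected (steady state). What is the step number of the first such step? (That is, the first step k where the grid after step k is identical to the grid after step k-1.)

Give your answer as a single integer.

Step 0 (initial): 3 infected
Step 1: +8 new -> 11 infected
Step 2: +13 new -> 24 infected
Step 3: +9 new -> 33 infected
Step 4: +5 new -> 38 infected
Step 5: +1 new -> 39 infected
Step 6: +0 new -> 39 infected

Answer: 6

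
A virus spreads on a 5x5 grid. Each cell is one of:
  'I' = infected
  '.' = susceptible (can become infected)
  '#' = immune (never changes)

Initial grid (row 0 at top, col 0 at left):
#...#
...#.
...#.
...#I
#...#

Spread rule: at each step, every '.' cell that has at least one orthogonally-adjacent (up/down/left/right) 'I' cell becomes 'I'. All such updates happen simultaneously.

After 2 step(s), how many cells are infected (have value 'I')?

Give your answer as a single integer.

Answer: 3

Derivation:
Step 0 (initial): 1 infected
Step 1: +1 new -> 2 infected
Step 2: +1 new -> 3 infected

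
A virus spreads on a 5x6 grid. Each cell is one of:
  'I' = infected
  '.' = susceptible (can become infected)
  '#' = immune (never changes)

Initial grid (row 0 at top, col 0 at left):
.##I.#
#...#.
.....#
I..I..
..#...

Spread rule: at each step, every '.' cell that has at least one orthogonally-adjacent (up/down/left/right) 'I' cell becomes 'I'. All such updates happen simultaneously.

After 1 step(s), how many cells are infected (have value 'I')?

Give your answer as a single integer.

Step 0 (initial): 3 infected
Step 1: +9 new -> 12 infected

Answer: 12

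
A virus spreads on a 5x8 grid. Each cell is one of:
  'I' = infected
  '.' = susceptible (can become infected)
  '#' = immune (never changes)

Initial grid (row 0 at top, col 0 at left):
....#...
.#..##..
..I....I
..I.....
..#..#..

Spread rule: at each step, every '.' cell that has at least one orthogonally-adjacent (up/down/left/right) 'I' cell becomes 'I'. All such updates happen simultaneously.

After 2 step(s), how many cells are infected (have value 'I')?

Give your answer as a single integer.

Answer: 24

Derivation:
Step 0 (initial): 3 infected
Step 1: +8 new -> 11 infected
Step 2: +13 new -> 24 infected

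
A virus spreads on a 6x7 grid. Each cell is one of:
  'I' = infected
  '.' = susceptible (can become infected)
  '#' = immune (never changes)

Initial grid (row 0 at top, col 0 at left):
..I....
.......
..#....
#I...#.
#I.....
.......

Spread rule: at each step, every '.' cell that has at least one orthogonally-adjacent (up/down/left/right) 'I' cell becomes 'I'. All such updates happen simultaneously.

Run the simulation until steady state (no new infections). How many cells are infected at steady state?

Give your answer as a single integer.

Step 0 (initial): 3 infected
Step 1: +7 new -> 10 infected
Step 2: +9 new -> 19 infected
Step 3: +7 new -> 26 infected
Step 4: +5 new -> 31 infected
Step 5: +4 new -> 35 infected
Step 6: +3 new -> 38 infected
Step 7: +0 new -> 38 infected

Answer: 38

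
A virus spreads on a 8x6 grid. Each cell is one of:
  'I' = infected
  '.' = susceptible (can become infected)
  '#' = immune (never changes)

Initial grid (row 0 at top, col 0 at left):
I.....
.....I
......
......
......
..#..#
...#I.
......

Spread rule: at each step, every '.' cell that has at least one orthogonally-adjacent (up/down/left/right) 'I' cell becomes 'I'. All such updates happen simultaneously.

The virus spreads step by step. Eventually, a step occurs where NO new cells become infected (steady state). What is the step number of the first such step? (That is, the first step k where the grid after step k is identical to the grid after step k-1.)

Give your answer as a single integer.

Step 0 (initial): 3 infected
Step 1: +8 new -> 11 infected
Step 2: +11 new -> 22 infected
Step 3: +9 new -> 31 infected
Step 4: +7 new -> 38 infected
Step 5: +5 new -> 43 infected
Step 6: +2 new -> 45 infected
Step 7: +0 new -> 45 infected

Answer: 7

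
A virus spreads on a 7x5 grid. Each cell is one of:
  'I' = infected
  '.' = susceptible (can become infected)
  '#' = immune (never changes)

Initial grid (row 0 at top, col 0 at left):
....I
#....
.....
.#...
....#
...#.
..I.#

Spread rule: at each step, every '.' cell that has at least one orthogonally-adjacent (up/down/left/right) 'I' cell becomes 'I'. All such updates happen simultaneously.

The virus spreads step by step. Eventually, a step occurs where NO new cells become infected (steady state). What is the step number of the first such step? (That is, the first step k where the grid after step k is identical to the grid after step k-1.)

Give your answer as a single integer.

Answer: 7

Derivation:
Step 0 (initial): 2 infected
Step 1: +5 new -> 7 infected
Step 2: +6 new -> 13 infected
Step 3: +8 new -> 21 infected
Step 4: +5 new -> 26 infected
Step 5: +2 new -> 28 infected
Step 6: +1 new -> 29 infected
Step 7: +0 new -> 29 infected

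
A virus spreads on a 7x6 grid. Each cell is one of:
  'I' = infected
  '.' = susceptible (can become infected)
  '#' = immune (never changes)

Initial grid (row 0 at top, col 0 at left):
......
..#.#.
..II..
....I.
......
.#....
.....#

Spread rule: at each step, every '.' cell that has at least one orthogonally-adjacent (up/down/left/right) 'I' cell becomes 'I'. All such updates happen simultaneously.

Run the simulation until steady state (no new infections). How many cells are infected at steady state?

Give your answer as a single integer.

Step 0 (initial): 3 infected
Step 1: +7 new -> 10 infected
Step 2: +9 new -> 19 infected
Step 3: +11 new -> 30 infected
Step 4: +5 new -> 35 infected
Step 5: +2 new -> 37 infected
Step 6: +1 new -> 38 infected
Step 7: +0 new -> 38 infected

Answer: 38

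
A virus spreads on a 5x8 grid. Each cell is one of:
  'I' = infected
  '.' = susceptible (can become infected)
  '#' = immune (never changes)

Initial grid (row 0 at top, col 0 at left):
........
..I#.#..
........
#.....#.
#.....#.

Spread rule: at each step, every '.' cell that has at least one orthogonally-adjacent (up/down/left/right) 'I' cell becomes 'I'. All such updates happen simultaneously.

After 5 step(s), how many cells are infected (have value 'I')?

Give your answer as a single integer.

Answer: 27

Derivation:
Step 0 (initial): 1 infected
Step 1: +3 new -> 4 infected
Step 2: +6 new -> 10 infected
Step 3: +7 new -> 17 infected
Step 4: +6 new -> 23 infected
Step 5: +4 new -> 27 infected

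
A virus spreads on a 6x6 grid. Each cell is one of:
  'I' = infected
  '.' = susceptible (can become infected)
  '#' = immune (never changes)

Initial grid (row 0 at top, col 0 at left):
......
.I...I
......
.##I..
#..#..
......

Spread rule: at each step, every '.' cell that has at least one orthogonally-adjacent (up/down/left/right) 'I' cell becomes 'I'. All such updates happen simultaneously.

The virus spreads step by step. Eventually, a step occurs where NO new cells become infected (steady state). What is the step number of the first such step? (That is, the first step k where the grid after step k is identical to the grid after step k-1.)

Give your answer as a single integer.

Step 0 (initial): 3 infected
Step 1: +9 new -> 12 infected
Step 2: +9 new -> 21 infected
Step 3: +4 new -> 25 infected
Step 4: +2 new -> 27 infected
Step 5: +1 new -> 28 infected
Step 6: +2 new -> 30 infected
Step 7: +2 new -> 32 infected
Step 8: +0 new -> 32 infected

Answer: 8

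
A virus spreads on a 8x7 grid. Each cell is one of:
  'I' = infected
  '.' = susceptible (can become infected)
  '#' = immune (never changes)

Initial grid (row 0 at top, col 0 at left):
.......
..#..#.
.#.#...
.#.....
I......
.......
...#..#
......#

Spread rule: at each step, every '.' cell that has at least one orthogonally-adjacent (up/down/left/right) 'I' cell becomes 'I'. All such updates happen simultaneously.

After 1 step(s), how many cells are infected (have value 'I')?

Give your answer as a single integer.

Step 0 (initial): 1 infected
Step 1: +3 new -> 4 infected

Answer: 4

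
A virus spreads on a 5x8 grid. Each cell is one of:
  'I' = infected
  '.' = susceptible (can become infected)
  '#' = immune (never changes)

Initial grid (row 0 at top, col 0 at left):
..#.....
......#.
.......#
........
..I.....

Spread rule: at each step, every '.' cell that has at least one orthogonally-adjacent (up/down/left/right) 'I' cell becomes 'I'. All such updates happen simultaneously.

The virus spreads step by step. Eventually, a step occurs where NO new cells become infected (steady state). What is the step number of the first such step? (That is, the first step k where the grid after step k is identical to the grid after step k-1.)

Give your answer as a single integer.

Answer: 11

Derivation:
Step 0 (initial): 1 infected
Step 1: +3 new -> 4 infected
Step 2: +5 new -> 9 infected
Step 3: +6 new -> 15 infected
Step 4: +6 new -> 21 infected
Step 5: +7 new -> 28 infected
Step 6: +5 new -> 33 infected
Step 7: +1 new -> 34 infected
Step 8: +1 new -> 35 infected
Step 9: +1 new -> 36 infected
Step 10: +1 new -> 37 infected
Step 11: +0 new -> 37 infected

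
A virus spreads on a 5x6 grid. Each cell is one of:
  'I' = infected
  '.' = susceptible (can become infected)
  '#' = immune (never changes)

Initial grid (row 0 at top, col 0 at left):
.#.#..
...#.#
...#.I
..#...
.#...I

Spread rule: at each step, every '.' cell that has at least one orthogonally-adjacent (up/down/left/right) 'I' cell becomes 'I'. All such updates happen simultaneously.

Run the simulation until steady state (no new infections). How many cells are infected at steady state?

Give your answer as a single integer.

Answer: 12

Derivation:
Step 0 (initial): 2 infected
Step 1: +3 new -> 5 infected
Step 2: +3 new -> 8 infected
Step 3: +3 new -> 11 infected
Step 4: +1 new -> 12 infected
Step 5: +0 new -> 12 infected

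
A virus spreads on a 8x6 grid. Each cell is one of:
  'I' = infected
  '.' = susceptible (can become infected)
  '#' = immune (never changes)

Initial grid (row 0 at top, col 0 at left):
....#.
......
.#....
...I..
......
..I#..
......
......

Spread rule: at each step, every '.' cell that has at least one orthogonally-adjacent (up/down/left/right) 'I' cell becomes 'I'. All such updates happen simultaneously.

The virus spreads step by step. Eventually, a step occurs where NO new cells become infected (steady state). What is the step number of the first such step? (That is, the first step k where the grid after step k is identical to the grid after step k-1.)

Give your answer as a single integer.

Answer: 7

Derivation:
Step 0 (initial): 2 infected
Step 1: +7 new -> 9 infected
Step 2: +11 new -> 20 infected
Step 3: +12 new -> 32 infected
Step 4: +8 new -> 40 infected
Step 5: +4 new -> 44 infected
Step 6: +1 new -> 45 infected
Step 7: +0 new -> 45 infected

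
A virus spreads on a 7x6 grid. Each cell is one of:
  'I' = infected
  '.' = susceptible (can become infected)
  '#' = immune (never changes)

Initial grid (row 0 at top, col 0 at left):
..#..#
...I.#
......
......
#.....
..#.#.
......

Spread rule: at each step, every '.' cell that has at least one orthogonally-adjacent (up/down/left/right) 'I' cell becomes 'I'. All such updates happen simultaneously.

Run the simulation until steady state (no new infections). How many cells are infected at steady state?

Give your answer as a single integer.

Answer: 36

Derivation:
Step 0 (initial): 1 infected
Step 1: +4 new -> 5 infected
Step 2: +5 new -> 10 infected
Step 3: +7 new -> 17 infected
Step 4: +7 new -> 24 infected
Step 5: +4 new -> 28 infected
Step 6: +4 new -> 32 infected
Step 7: +3 new -> 35 infected
Step 8: +1 new -> 36 infected
Step 9: +0 new -> 36 infected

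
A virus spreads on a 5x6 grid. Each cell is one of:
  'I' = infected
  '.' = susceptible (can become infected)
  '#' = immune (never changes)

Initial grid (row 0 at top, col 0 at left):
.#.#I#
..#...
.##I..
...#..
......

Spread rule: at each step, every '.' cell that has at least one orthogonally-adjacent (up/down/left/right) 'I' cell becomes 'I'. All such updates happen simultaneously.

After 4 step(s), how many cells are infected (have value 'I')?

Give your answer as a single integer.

Step 0 (initial): 2 infected
Step 1: +3 new -> 5 infected
Step 2: +3 new -> 8 infected
Step 3: +2 new -> 10 infected
Step 4: +2 new -> 12 infected

Answer: 12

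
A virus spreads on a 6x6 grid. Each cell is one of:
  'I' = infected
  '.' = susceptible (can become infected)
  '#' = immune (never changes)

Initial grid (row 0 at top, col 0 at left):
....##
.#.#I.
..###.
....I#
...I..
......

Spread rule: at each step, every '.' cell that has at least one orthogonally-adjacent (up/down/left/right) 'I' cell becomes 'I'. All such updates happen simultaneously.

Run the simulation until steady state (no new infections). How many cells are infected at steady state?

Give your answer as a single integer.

Step 0 (initial): 3 infected
Step 1: +5 new -> 8 infected
Step 2: +6 new -> 14 infected
Step 3: +4 new -> 18 infected
Step 4: +3 new -> 21 infected
Step 5: +1 new -> 22 infected
Step 6: +1 new -> 23 infected
Step 7: +1 new -> 24 infected
Step 8: +1 new -> 25 infected
Step 9: +1 new -> 26 infected
Step 10: +2 new -> 28 infected
Step 11: +0 new -> 28 infected

Answer: 28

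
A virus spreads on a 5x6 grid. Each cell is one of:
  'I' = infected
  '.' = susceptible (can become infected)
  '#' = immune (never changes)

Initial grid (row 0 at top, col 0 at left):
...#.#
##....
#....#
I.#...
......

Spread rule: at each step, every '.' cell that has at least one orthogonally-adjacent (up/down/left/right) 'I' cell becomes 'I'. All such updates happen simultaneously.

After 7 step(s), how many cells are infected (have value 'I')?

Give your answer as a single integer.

Step 0 (initial): 1 infected
Step 1: +2 new -> 3 infected
Step 2: +2 new -> 5 infected
Step 3: +2 new -> 7 infected
Step 4: +3 new -> 10 infected
Step 5: +5 new -> 15 infected
Step 6: +4 new -> 19 infected
Step 7: +4 new -> 23 infected

Answer: 23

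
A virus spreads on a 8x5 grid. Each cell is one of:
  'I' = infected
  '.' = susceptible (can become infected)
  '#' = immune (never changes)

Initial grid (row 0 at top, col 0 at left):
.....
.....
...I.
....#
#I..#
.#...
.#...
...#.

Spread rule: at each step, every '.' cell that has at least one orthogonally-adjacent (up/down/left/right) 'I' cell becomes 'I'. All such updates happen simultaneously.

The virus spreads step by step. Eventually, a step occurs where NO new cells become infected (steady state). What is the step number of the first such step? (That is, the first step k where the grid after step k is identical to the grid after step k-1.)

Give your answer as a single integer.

Answer: 9

Derivation:
Step 0 (initial): 2 infected
Step 1: +6 new -> 8 infected
Step 2: +8 new -> 16 infected
Step 3: +6 new -> 22 infected
Step 4: +5 new -> 27 infected
Step 5: +3 new -> 30 infected
Step 6: +2 new -> 32 infected
Step 7: +1 new -> 33 infected
Step 8: +1 new -> 34 infected
Step 9: +0 new -> 34 infected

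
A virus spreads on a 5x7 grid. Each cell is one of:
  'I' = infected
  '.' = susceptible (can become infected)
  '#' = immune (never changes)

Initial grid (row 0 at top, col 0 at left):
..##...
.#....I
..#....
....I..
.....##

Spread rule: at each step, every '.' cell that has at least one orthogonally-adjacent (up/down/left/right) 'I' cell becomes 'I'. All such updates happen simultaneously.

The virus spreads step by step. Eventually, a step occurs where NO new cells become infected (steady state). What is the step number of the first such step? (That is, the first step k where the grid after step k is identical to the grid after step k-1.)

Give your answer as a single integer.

Step 0 (initial): 2 infected
Step 1: +7 new -> 9 infected
Step 2: +7 new -> 16 infected
Step 3: +4 new -> 20 infected
Step 4: +4 new -> 24 infected
Step 5: +2 new -> 26 infected
Step 6: +1 new -> 27 infected
Step 7: +1 new -> 28 infected
Step 8: +1 new -> 29 infected
Step 9: +0 new -> 29 infected

Answer: 9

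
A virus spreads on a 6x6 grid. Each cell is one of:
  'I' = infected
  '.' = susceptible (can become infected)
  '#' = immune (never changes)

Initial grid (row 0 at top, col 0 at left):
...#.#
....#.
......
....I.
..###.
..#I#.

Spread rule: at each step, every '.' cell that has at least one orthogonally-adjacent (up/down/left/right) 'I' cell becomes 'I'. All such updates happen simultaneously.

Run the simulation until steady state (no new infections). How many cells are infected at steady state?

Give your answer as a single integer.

Answer: 27

Derivation:
Step 0 (initial): 2 infected
Step 1: +3 new -> 5 infected
Step 2: +4 new -> 9 infected
Step 3: +5 new -> 14 infected
Step 4: +4 new -> 18 infected
Step 5: +5 new -> 23 infected
Step 6: +3 new -> 26 infected
Step 7: +1 new -> 27 infected
Step 8: +0 new -> 27 infected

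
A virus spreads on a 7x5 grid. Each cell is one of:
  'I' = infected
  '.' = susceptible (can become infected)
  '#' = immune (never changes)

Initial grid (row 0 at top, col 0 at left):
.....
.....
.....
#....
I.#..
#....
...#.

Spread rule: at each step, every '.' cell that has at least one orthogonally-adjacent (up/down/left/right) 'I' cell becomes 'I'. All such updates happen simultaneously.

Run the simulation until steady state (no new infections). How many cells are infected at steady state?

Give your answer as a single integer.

Step 0 (initial): 1 infected
Step 1: +1 new -> 2 infected
Step 2: +2 new -> 4 infected
Step 3: +4 new -> 8 infected
Step 4: +7 new -> 15 infected
Step 5: +7 new -> 22 infected
Step 6: +6 new -> 28 infected
Step 7: +2 new -> 30 infected
Step 8: +1 new -> 31 infected
Step 9: +0 new -> 31 infected

Answer: 31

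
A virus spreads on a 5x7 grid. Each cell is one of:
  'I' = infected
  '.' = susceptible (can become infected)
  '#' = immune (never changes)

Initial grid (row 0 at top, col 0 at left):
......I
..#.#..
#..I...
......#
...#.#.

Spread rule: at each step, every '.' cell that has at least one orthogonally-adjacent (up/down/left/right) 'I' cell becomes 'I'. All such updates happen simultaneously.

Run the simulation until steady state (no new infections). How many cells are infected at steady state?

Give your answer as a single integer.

Step 0 (initial): 2 infected
Step 1: +6 new -> 8 infected
Step 2: +8 new -> 16 infected
Step 3: +6 new -> 22 infected
Step 4: +4 new -> 26 infected
Step 5: +2 new -> 28 infected
Step 6: +0 new -> 28 infected

Answer: 28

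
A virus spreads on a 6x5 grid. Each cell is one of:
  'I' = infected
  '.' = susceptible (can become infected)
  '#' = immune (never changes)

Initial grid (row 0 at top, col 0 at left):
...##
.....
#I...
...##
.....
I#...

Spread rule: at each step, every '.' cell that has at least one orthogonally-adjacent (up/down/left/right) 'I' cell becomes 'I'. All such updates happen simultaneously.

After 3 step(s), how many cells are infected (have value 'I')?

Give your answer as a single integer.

Answer: 18

Derivation:
Step 0 (initial): 2 infected
Step 1: +4 new -> 6 infected
Step 2: +7 new -> 13 infected
Step 3: +5 new -> 18 infected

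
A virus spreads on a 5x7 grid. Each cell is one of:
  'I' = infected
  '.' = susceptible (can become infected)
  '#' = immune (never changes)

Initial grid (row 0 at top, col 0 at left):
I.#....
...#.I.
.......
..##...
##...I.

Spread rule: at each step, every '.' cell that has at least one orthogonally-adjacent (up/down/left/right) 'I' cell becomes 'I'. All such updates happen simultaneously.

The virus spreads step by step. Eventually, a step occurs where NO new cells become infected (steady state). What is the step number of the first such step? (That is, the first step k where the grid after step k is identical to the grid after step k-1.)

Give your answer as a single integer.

Answer: 5

Derivation:
Step 0 (initial): 3 infected
Step 1: +9 new -> 12 infected
Step 2: +9 new -> 21 infected
Step 3: +6 new -> 27 infected
Step 4: +2 new -> 29 infected
Step 5: +0 new -> 29 infected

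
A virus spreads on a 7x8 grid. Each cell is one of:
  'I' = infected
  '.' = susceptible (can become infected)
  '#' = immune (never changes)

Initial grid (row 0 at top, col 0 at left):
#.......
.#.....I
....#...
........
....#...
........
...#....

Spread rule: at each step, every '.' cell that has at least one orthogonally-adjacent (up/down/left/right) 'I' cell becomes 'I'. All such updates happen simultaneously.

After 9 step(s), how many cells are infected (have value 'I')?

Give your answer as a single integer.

Answer: 45

Derivation:
Step 0 (initial): 1 infected
Step 1: +3 new -> 4 infected
Step 2: +4 new -> 8 infected
Step 3: +5 new -> 13 infected
Step 4: +5 new -> 18 infected
Step 5: +7 new -> 25 infected
Step 6: +5 new -> 30 infected
Step 7: +6 new -> 36 infected
Step 8: +5 new -> 41 infected
Step 9: +4 new -> 45 infected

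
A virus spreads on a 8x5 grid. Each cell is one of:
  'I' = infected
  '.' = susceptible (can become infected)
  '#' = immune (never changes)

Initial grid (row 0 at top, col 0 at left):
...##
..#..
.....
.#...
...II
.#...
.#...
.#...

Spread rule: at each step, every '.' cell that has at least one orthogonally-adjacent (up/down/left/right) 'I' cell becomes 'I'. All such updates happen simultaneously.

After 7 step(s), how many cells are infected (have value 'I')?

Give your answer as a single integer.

Answer: 33

Derivation:
Step 0 (initial): 2 infected
Step 1: +5 new -> 7 infected
Step 2: +7 new -> 14 infected
Step 3: +7 new -> 21 infected
Step 4: +4 new -> 25 infected
Step 5: +3 new -> 28 infected
Step 6: +3 new -> 31 infected
Step 7: +2 new -> 33 infected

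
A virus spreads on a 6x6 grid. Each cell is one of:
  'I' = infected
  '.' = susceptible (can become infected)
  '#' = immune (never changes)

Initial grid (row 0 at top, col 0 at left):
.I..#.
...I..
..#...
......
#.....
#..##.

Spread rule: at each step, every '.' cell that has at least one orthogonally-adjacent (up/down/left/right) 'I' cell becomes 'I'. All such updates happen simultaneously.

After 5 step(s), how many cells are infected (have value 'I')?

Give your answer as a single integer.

Step 0 (initial): 2 infected
Step 1: +7 new -> 9 infected
Step 2: +5 new -> 14 infected
Step 3: +7 new -> 21 infected
Step 4: +5 new -> 26 infected
Step 5: +3 new -> 29 infected

Answer: 29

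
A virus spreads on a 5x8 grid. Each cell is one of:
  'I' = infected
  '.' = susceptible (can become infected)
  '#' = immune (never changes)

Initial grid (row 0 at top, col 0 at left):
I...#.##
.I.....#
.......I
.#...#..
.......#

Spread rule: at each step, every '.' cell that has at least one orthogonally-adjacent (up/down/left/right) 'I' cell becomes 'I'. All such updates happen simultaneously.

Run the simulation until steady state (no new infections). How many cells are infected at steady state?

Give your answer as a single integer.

Answer: 33

Derivation:
Step 0 (initial): 3 infected
Step 1: +6 new -> 9 infected
Step 2: +7 new -> 16 infected
Step 3: +8 new -> 24 infected
Step 4: +6 new -> 30 infected
Step 5: +3 new -> 33 infected
Step 6: +0 new -> 33 infected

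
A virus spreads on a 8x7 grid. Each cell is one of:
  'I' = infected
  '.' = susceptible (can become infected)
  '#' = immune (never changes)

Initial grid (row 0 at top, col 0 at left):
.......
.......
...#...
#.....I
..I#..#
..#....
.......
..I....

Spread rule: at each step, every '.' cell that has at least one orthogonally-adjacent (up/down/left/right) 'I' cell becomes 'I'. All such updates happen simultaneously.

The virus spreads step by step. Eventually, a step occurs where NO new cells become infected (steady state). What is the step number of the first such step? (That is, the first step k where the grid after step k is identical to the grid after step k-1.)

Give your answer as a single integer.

Answer: 7

Derivation:
Step 0 (initial): 3 infected
Step 1: +7 new -> 10 infected
Step 2: +13 new -> 23 infected
Step 3: +12 new -> 35 infected
Step 4: +10 new -> 45 infected
Step 5: +5 new -> 50 infected
Step 6: +1 new -> 51 infected
Step 7: +0 new -> 51 infected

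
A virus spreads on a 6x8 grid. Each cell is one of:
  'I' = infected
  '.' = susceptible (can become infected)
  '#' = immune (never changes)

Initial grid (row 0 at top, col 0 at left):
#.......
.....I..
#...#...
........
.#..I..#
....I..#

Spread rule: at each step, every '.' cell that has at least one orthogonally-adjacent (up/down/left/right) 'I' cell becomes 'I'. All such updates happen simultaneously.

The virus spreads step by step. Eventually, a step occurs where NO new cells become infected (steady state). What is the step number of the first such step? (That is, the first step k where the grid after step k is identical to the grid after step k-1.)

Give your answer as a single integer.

Answer: 6

Derivation:
Step 0 (initial): 3 infected
Step 1: +9 new -> 12 infected
Step 2: +11 new -> 23 infected
Step 3: +8 new -> 31 infected
Step 4: +6 new -> 37 infected
Step 5: +5 new -> 42 infected
Step 6: +0 new -> 42 infected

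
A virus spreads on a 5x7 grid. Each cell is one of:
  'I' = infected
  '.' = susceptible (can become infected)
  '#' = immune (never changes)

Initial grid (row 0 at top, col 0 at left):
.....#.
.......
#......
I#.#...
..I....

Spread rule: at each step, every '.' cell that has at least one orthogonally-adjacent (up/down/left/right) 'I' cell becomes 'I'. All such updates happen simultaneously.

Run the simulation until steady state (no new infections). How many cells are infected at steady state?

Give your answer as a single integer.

Step 0 (initial): 2 infected
Step 1: +4 new -> 6 infected
Step 2: +2 new -> 8 infected
Step 3: +5 new -> 13 infected
Step 4: +6 new -> 19 infected
Step 5: +6 new -> 25 infected
Step 6: +4 new -> 29 infected
Step 7: +1 new -> 30 infected
Step 8: +1 new -> 31 infected
Step 9: +0 new -> 31 infected

Answer: 31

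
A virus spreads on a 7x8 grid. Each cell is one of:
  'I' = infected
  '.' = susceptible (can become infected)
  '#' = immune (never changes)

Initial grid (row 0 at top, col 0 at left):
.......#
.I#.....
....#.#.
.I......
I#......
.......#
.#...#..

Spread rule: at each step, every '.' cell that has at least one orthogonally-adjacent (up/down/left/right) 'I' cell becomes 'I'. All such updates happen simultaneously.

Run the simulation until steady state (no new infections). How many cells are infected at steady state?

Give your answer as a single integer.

Step 0 (initial): 3 infected
Step 1: +6 new -> 9 infected
Step 2: +8 new -> 17 infected
Step 3: +5 new -> 22 infected
Step 4: +6 new -> 28 infected
Step 5: +7 new -> 35 infected
Step 6: +6 new -> 41 infected
Step 7: +4 new -> 45 infected
Step 8: +2 new -> 47 infected
Step 9: +1 new -> 48 infected
Step 10: +0 new -> 48 infected

Answer: 48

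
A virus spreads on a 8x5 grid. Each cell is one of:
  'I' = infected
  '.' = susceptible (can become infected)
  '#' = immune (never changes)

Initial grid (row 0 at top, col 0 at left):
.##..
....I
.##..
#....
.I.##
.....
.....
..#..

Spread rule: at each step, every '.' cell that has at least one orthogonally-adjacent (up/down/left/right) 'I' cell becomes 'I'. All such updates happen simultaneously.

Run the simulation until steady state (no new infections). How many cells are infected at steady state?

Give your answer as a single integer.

Step 0 (initial): 2 infected
Step 1: +7 new -> 9 infected
Step 2: +8 new -> 17 infected
Step 3: +6 new -> 23 infected
Step 4: +4 new -> 27 infected
Step 5: +4 new -> 31 infected
Step 6: +1 new -> 32 infected
Step 7: +0 new -> 32 infected

Answer: 32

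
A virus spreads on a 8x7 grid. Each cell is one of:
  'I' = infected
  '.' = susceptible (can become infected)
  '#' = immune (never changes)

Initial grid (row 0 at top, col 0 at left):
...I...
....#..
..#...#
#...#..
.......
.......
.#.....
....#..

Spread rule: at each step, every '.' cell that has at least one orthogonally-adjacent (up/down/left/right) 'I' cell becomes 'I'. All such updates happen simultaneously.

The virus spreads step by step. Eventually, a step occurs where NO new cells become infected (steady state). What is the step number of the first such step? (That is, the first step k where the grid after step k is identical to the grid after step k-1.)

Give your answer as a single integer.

Step 0 (initial): 1 infected
Step 1: +3 new -> 4 infected
Step 2: +4 new -> 8 infected
Step 3: +6 new -> 14 infected
Step 4: +6 new -> 20 infected
Step 5: +6 new -> 26 infected
Step 6: +6 new -> 32 infected
Step 7: +7 new -> 39 infected
Step 8: +4 new -> 43 infected
Step 9: +4 new -> 47 infected
Step 10: +2 new -> 49 infected
Step 11: +0 new -> 49 infected

Answer: 11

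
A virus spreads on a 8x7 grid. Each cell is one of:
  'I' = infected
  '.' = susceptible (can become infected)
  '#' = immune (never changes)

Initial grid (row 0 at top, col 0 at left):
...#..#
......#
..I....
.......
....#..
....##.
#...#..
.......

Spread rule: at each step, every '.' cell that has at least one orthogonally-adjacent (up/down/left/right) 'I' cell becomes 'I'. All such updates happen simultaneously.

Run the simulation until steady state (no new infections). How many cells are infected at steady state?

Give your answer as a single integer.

Step 0 (initial): 1 infected
Step 1: +4 new -> 5 infected
Step 2: +8 new -> 13 infected
Step 3: +9 new -> 22 infected
Step 4: +9 new -> 31 infected
Step 5: +7 new -> 38 infected
Step 6: +3 new -> 41 infected
Step 7: +3 new -> 44 infected
Step 8: +2 new -> 46 infected
Step 9: +2 new -> 48 infected
Step 10: +0 new -> 48 infected

Answer: 48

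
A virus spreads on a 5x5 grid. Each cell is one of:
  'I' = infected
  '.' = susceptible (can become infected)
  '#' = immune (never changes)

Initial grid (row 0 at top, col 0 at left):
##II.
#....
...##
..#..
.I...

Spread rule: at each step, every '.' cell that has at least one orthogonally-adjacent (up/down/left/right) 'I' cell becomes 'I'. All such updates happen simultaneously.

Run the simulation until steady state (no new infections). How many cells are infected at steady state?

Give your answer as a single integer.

Answer: 19

Derivation:
Step 0 (initial): 3 infected
Step 1: +6 new -> 9 infected
Step 2: +6 new -> 15 infected
Step 3: +3 new -> 18 infected
Step 4: +1 new -> 19 infected
Step 5: +0 new -> 19 infected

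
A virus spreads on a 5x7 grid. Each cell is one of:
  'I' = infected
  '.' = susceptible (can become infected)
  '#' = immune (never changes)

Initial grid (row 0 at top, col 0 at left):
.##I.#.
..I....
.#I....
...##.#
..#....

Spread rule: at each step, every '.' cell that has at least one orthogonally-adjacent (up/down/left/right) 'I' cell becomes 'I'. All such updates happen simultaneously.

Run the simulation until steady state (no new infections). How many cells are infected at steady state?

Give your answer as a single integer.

Step 0 (initial): 3 infected
Step 1: +5 new -> 8 infected
Step 2: +4 new -> 12 infected
Step 3: +6 new -> 18 infected
Step 4: +4 new -> 22 infected
Step 5: +2 new -> 24 infected
Step 6: +2 new -> 26 infected
Step 7: +1 new -> 27 infected
Step 8: +0 new -> 27 infected

Answer: 27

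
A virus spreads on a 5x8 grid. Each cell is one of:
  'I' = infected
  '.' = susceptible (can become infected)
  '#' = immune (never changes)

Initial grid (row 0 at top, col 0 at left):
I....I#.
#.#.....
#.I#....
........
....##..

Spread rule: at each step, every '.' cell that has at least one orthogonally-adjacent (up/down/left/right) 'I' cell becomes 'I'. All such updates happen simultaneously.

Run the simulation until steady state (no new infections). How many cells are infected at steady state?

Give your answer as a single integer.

Step 0 (initial): 3 infected
Step 1: +5 new -> 8 infected
Step 2: +9 new -> 17 infected
Step 3: +9 new -> 26 infected
Step 4: +4 new -> 30 infected
Step 5: +2 new -> 32 infected
Step 6: +1 new -> 33 infected
Step 7: +0 new -> 33 infected

Answer: 33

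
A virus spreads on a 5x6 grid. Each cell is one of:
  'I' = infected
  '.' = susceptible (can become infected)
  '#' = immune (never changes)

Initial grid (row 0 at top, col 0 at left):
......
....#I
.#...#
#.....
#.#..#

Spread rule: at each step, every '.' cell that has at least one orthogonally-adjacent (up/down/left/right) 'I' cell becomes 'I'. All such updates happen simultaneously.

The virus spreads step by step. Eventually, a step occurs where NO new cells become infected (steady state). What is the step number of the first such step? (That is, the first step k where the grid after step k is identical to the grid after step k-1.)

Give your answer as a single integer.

Step 0 (initial): 1 infected
Step 1: +1 new -> 2 infected
Step 2: +1 new -> 3 infected
Step 3: +1 new -> 4 infected
Step 4: +2 new -> 6 infected
Step 5: +3 new -> 9 infected
Step 6: +5 new -> 14 infected
Step 7: +4 new -> 18 infected
Step 8: +4 new -> 22 infected
Step 9: +1 new -> 23 infected
Step 10: +0 new -> 23 infected

Answer: 10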